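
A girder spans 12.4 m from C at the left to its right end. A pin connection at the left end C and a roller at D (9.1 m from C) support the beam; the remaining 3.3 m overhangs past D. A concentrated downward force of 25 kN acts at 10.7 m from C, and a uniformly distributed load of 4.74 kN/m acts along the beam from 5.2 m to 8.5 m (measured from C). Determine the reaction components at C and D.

Resultant of the distributed load: 4.74 × 3.3 = 15.642 kN at 6.85 m from C.
Moments about C: D_y·9.1 − 25·10.7 − (4.74·3.3)·6.85 = 0 → D_y = 374.6477/9.1 = 41.1701 ≈ 41.17 kN.
ΣF_y = 0: C_y + 41.1701 − 25 − 4.74·3.3 = 0 → C_y = -0.5281 kN.
ΣF_x = 0: no horizontal applied forces, so C_x = 0.

C_x = 0, C_y = -0.5281 kN, D_y = 41.17 kN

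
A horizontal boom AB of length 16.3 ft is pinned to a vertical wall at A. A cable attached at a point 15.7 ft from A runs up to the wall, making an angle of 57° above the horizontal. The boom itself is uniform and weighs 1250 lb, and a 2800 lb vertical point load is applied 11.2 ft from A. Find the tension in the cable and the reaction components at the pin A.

ΣM about A: T·sin57°·15.7 − 1250·8.15 − 2800·11.2 = 0 → T = 41547.5/(15.7·0.838671) = 3155.39 ≈ 3155 lb.
ΣF_x = 0: A_x − T·cos57° = 0 → A_x = 3155.39 × 0.544639 = 1719 lb.
ΣF_y = 0: A_y + T·sin57° − 1250 − 2800 = 0 → A_y = 4050 − 3155.39 × 0.838671 = 1404 lb.

T = 3155 lb, A_x = 1719 lb, A_y = 1404 lb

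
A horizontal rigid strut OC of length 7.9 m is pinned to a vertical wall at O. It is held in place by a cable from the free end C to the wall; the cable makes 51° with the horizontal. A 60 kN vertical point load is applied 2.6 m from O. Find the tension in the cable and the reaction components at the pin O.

ΣM about O: T·sin51°·7.9 − 60·2.6 = 0 → T = 156/(7.9·0.777146) = 25.4094 ≈ 25.41 kN.
ΣF_x = 0: O_x − T·cos51° = 0 → O_x = 25.4094 × 0.62932 = 15.99 kN.
ΣF_y = 0: O_y + T·sin51° − 60 = 0 → O_y = 60 − 25.4094 × 0.777146 = 40.25 kN.

T = 25.41 kN, O_x = 15.99 kN, O_y = 40.25 kN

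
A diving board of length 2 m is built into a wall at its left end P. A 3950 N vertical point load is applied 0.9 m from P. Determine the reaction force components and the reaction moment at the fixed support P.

ΣF_x = 0: P_x = 0.
ΣF_y = 0: P_y − 3950 = 0 → P_y = 3950 N.
ΣM about P: M_P − 3950·0.9 = 0 → M_P = 3555 N·m.

P_x = 0, P_y = 3950 N, M_P = 3555 N·m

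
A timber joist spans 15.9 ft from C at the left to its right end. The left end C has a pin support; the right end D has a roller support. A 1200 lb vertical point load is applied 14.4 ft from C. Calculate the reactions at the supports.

Moments about C: D_y·15.9 − 1200·14.4 = 0 → D_y = 17280/15.9 = 1086.79 ≈ 1087 lb.
ΣF_y = 0: C_y + 1086.79 − 1200 = 0 → C_y = 113.2 lb.
ΣF_x = 0: no horizontal applied forces, so C_x = 0.

C_x = 0, C_y = 113.2 lb, D_y = 1087 lb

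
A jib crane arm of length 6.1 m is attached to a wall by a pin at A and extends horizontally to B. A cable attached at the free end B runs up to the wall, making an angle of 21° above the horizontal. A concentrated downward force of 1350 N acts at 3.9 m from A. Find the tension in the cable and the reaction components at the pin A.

T = 2408 N, A_x = 2248 N, A_y = 486.9 N

ΣM about A: T·sin21°·6.1 − 1350·3.9 = 0 → T = 5265/(6.1·0.358368) = 2408.46 ≈ 2408 N.
ΣF_x = 0: A_x − T·cos21° = 0 → A_x = 2408.46 × 0.93358 = 2248 N.
ΣF_y = 0: A_y + T·sin21° − 1350 = 0 → A_y = 1350 − 2408.46 × 0.358368 = 486.9 N.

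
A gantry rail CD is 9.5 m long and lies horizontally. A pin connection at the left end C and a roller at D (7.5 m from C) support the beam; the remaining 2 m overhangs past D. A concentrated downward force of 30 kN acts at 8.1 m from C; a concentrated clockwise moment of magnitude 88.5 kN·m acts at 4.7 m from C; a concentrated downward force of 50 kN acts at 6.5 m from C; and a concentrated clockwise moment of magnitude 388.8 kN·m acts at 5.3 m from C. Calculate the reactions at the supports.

Moments about C: D_y·7.5 − 30·8.1 − 88.5 − 50·6.5 − 388.8 = 0 → D_y = 1045.3/7.5 = 139.373 ≈ 139.4 kN.
ΣF_y = 0: C_y + 139.373 − 30 − 50 = 0 → C_y = -59.37 kN.
ΣF_x = 0: no horizontal applied forces, so C_x = 0.

C_x = 0, C_y = -59.37 kN, D_y = 139.4 kN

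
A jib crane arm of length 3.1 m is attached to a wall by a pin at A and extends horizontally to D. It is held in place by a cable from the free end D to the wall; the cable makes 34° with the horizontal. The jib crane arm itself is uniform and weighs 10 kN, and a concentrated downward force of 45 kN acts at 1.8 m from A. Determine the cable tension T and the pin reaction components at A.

ΣM about A: T·sin34°·3.1 − 10·1.55 − 45·1.8 = 0 → T = 96.5/(3.1·0.559193) = 55.6678 ≈ 55.67 kN.
ΣF_x = 0: A_x − T·cos34° = 0 → A_x = 55.6678 × 0.829038 = 46.15 kN.
ΣF_y = 0: A_y + T·sin34° − 10 − 45 = 0 → A_y = 55 − 55.6678 × 0.559193 = 23.87 kN.

T = 55.67 kN, A_x = 46.15 kN, A_y = 23.87 kN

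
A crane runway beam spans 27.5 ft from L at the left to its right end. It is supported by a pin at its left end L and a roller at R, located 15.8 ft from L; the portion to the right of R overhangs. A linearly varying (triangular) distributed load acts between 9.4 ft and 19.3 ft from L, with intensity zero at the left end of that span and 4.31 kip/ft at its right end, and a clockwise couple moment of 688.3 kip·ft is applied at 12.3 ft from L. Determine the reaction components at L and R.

Resultant of the triangular load: ½ × 4.31 × 9.9 = 21.3345 kip, acting at 16 ft from L (one-third of the span from the peak).
Taking moments about L: R_y·15.8 − (½·4.31·9.9)·16 − 688.3 = 0 → R_y = 1029.652/15.8 = 65.1678 ≈ 65.17 kip.
ΣF_y = 0: L_y + 65.1678 − ½·4.31·9.9 = 0 → L_y = -43.83 kip.
ΣF_x = 0: no horizontal applied forces, so L_x = 0.

L_x = 0, L_y = -43.83 kip, R_y = 65.17 kip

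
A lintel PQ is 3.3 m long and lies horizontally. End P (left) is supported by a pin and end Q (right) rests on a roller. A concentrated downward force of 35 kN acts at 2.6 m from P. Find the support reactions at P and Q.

P_x = 0, P_y = 7.424 kN, Q_y = 27.58 kN

Moments about P: Q_y·3.3 − 35·2.6 = 0 → Q_y = 91/3.3 = 27.5758 ≈ 27.58 kN.
ΣF_y = 0: P_y + 27.5758 − 35 = 0 → P_y = 7.424 kN.
ΣF_x = 0: no horizontal applied forces, so P_x = 0.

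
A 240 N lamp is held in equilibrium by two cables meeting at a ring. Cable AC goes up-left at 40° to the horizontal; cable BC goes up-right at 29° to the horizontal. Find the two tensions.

ΣF_x = 0: −T_AC·cos40° + T_BC·cos29° = 0 → T_BC = 0.87586·T_AC.
ΣF_y = 0: T_AC·sin40° + T_BC·sin29° = 240.
Substitute: T_AC·(0.642788 + 0.87586·0.48481) = 240 → T_AC = 224.843 ≈ 224.8 N.
Then T_BC = 0.87586 × 224.843 = 196.9 N.

T_AC = 224.8 N, T_BC = 196.9 N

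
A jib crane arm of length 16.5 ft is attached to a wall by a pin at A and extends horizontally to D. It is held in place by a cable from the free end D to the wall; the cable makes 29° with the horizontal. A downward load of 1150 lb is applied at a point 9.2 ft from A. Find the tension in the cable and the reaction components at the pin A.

T = 1323 lb, A_x = 1157 lb, A_y = 508.8 lb

ΣM about A: T·sin29°·16.5 − 1150·9.2 = 0 → T = 10580/(16.5·0.48481) = 1322.6 ≈ 1323 lb.
ΣF_x = 0: A_x − T·cos29° = 0 → A_x = 1322.6 × 0.87462 = 1157 lb.
ΣF_y = 0: A_y + T·sin29° − 1150 = 0 → A_y = 1150 − 1322.6 × 0.48481 = 508.8 lb.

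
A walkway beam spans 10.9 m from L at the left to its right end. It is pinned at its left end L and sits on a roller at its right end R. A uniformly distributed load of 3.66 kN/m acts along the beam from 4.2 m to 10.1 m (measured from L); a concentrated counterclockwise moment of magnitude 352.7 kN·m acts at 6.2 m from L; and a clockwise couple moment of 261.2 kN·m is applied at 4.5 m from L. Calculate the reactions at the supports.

Resultant of the distributed load: 3.66 × 5.9 = 21.594 kN at 7.15 m from L.
Moments about L: R_y·10.9 − (3.66·5.9)·7.15 + 352.7 − 261.2 = 0 → R_y = 62.8971/10.9 = 5.77038 ≈ 5.770 kN.
ΣF_y = 0: L_y + 5.77038 − 3.66·5.9 = 0 → L_y = 15.82 kN.
ΣF_x = 0: no horizontal applied forces, so L_x = 0.

L_x = 0, L_y = 15.82 kN, R_y = 5.770 kN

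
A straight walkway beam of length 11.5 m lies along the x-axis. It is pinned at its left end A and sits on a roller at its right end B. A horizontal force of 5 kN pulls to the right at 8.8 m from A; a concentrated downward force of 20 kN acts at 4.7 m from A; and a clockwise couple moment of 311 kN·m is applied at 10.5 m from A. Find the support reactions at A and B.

ΣM about A: B_y·11.5 − 20·4.7 − 311 = 0 → B_y = 405/11.5 = 35.2174 ≈ 35.22 kN.
ΣF_y = 0: A_y + 35.2174 − 20 = 0 → A_y = -15.22 kN.
ΣF_x = 0: A_x + 5 = 0 → A_x = -5.000 kN.

A_x = -5.000 kN, A_y = -15.22 kN, B_y = 35.22 kN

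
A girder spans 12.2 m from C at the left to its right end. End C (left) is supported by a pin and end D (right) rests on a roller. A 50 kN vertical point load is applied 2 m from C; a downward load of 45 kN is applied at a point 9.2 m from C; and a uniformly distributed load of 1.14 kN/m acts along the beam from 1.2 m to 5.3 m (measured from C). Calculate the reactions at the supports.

Resultant of the distributed load: 1.14 × 4.1 = 4.674 kN at 3.25 m from C.
ΣM about C: D_y·12.2 − 50·2 − 45·9.2 − (1.14·4.1)·3.25 = 0 → D_y = 529.1905/12.2 = 43.3763 ≈ 43.38 kN.
ΣF_y = 0: C_y + 43.3763 − 50 − 45 − 1.14·4.1 = 0 → C_y = 56.30 kN.
ΣF_x = 0: no horizontal applied forces, so C_x = 0.

C_x = 0, C_y = 56.30 kN, D_y = 43.38 kN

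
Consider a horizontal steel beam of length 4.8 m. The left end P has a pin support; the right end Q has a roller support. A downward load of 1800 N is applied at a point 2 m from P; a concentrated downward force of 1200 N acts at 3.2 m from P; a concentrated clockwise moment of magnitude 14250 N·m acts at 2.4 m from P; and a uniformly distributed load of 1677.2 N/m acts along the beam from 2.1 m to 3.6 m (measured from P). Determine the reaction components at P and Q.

P_x = 0, P_y = -496.7 N, Q_y = 6013 N

Resultant of the distributed load: 1677.2 × 1.5 = 2515.8 N at 2.85 m from P.
ΣM about P: Q_y·4.8 − 1800·2 − 1200·3.2 − 14250 − (1677.2·1.5)·2.85 = 0 → Q_y = 28860.03/4.8 = 6012.51 ≈ 6013 N.
ΣF_y = 0: P_y + 6012.51 − 1800 − 1200 − 1677.2·1.5 = 0 → P_y = -496.7 N.
ΣF_x = 0: no horizontal applied forces, so P_x = 0.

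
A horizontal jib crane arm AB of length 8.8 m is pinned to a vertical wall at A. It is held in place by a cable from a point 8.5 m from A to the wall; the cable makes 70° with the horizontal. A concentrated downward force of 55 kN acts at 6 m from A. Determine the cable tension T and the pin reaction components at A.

T = 41.32 kN, A_x = 14.13 kN, A_y = 16.18 kN

ΣM about A: T·sin70°·8.5 − 55·6 = 0 → T = 330/(8.5·0.939693) = 41.3151 ≈ 41.32 kN.
ΣF_x = 0: A_x − T·cos70° = 0 → A_x = 41.3151 × 0.34202 = 14.13 kN.
ΣF_y = 0: A_y + T·sin70° − 55 = 0 → A_y = 55 − 41.3151 × 0.939693 = 16.18 kN.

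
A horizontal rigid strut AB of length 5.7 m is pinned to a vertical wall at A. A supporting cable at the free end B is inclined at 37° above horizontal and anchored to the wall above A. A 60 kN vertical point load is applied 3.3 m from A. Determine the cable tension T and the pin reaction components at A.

ΣM about A: T·sin37°·5.7 − 60·3.3 = 0 → T = 198/(5.7·0.601815) = 57.7201 ≈ 57.72 kN.
ΣF_x = 0: A_x − T·cos37° = 0 → A_x = 57.7201 × 0.798636 = 46.10 kN.
ΣF_y = 0: A_y + T·sin37° − 60 = 0 → A_y = 60 − 57.7201 × 0.601815 = 25.26 kN.

T = 57.72 kN, A_x = 46.10 kN, A_y = 25.26 kN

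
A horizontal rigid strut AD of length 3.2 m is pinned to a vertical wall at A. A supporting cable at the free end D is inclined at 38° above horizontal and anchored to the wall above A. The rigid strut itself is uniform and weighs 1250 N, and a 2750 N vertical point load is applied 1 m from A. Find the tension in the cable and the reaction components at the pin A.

ΣM about A: T·sin38°·3.2 − 1250·1.6 − 2750·1 = 0 → T = 4750/(3.2·0.615661) = 2411.03 ≈ 2411 N.
ΣF_x = 0: A_x − T·cos38° = 0 → A_x = 2411.03 × 0.788011 = 1900 N.
ΣF_y = 0: A_y + T·sin38° − 1250 − 2750 = 0 → A_y = 4000 − 2411.03 × 0.615661 = 2516 N.

T = 2411 N, A_x = 1900 N, A_y = 2516 N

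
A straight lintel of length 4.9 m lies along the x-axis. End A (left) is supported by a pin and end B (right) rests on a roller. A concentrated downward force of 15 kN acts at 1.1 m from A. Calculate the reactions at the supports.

A_x = 0, A_y = 11.63 kN, B_y = 3.367 kN

ΣM about A: B_y·4.9 − 15·1.1 = 0 → B_y = 16.5/4.9 = 3.36735 ≈ 3.367 kN.
ΣF_y = 0: A_y + 3.36735 − 15 = 0 → A_y = 11.63 kN.
ΣF_x = 0: no horizontal applied forces, so A_x = 0.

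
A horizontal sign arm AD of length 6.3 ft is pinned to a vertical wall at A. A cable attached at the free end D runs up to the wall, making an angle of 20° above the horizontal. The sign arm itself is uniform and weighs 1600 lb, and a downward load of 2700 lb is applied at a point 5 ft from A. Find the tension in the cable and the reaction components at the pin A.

T = 8604 lb, A_x = 8085 lb, A_y = 1357 lb

ΣM about A: T·sin20°·6.3 − 1600·3.15 − 2700·5 = 0 → T = 18540/(6.3·0.34202) = 8604.34 ≈ 8604 lb.
ΣF_x = 0: A_x − T·cos20° = 0 → A_x = 8604.34 × 0.939693 = 8085 lb.
ΣF_y = 0: A_y + T·sin20° − 1600 − 2700 = 0 → A_y = 4300 − 8604.34 × 0.34202 = 1357 lb.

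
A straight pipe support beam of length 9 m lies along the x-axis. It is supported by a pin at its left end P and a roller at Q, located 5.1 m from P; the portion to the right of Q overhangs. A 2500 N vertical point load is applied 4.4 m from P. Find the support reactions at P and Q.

P_x = 0, P_y = 343.1 N, Q_y = 2157 N

ΣM about P: Q_y·5.1 − 2500·4.4 = 0 → Q_y = 11000/5.1 = 2156.86 ≈ 2157 N.
ΣF_y = 0: P_y + 2156.86 − 2500 = 0 → P_y = 343.1 N.
ΣF_x = 0: no horizontal applied forces, so P_x = 0.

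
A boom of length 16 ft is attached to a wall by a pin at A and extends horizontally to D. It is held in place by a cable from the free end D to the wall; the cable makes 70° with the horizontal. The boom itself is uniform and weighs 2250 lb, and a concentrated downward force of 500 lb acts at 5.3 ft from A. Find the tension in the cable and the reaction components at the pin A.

T = 1373 lb, A_x = 469.7 lb, A_y = 1459 lb

ΣM about A: T·sin70°·16 − 2250·8 − 500·5.3 = 0 → T = 20650/(16·0.939693) = 1373.45 ≈ 1373 lb.
ΣF_x = 0: A_x − T·cos70° = 0 → A_x = 1373.45 × 0.34202 = 469.7 lb.
ΣF_y = 0: A_y + T·sin70° − 2250 − 500 = 0 → A_y = 2750 − 1373.45 × 0.939693 = 1459 lb.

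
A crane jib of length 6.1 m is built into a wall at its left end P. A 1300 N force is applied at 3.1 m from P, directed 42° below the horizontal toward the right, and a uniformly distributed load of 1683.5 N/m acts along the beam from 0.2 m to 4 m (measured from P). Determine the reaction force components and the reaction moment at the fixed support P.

Resultant of the distributed load: 1683.5 × 3.8 = 6397.3 N at 2.1 m from P.
ΣF_x = 0: P_x + 1300·cos42° = 0 → P_x = -966.1 N.
ΣF_y = 0: P_y − 1300·sin42° − 1683.5·3.8 = 0 → P_y = 7267 N.
ΣM about P: M_P − 1300·sin42°·3.1 − (1683.5·3.8)·2.1 = 0 → M_P = 16130 N·m.

P_x = -966.1 N, P_y = 7267 N, M_P = 16130 N·m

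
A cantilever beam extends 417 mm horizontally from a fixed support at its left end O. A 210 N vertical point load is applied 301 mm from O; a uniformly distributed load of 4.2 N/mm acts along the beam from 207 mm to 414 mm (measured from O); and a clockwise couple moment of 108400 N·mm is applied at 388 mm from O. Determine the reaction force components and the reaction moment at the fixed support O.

Resultant of the distributed load: 4.2 × 207 = 869.4 N at 310.5 mm from O.
ΣF_x = 0: O_x = 0.
ΣF_y = 0: O_y − 210 − 4.2·207 = 0 → O_y = 1079 N.
ΣM about O: M_O − 210·301 − (4.2·207)·310.5 − 108400 = 0 → M_O = 441600 N·mm.

O_x = 0, O_y = 1079 N, M_O = 441600 N·mm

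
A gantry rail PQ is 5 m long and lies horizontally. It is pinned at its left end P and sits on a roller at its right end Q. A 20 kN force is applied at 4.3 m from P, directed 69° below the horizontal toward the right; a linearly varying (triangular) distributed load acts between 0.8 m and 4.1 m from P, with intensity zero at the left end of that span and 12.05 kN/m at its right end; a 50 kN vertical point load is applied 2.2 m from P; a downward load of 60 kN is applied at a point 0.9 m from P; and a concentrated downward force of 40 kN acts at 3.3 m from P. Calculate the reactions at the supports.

Resultant of the triangular load: ½ × 12.05 × 3.3 = 19.8825 kN, acting at 3 m from P (one-third of the span from the peak).
Moments about P: Q_y·5 − 20·sin69°·4.3 − (½·12.05·3.3)·3 − 50·2.2 − 60·0.9 − 40·3.3 = 0 → Q_y = 435.935/5 = 87.187 ≈ 87.19 kN.
ΣF_y = 0: P_y + 87.187 − 20·sin69° − ½·12.05·3.3 − 50 − 60 − 40 = 0 → P_y = 101.4 kN.
ΣF_x = 0: P_x + 20·cos69° = 0 → P_x = -7.167 kN.

P_x = -7.167 kN, P_y = 101.4 kN, Q_y = 87.19 kN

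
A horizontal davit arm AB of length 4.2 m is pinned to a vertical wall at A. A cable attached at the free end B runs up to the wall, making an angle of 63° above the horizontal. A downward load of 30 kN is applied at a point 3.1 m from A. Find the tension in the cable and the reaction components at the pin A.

T = 24.85 kN, A_x = 11.28 kN, A_y = 7.857 kN

ΣM about A: T·sin63°·4.2 − 30·3.1 = 0 → T = 93/(4.2·0.891007) = 24.8515 ≈ 24.85 kN.
ΣF_x = 0: A_x − T·cos63° = 0 → A_x = 24.8515 × 0.45399 = 11.28 kN.
ΣF_y = 0: A_y + T·sin63° − 30 = 0 → A_y = 30 − 24.8515 × 0.891007 = 7.857 kN.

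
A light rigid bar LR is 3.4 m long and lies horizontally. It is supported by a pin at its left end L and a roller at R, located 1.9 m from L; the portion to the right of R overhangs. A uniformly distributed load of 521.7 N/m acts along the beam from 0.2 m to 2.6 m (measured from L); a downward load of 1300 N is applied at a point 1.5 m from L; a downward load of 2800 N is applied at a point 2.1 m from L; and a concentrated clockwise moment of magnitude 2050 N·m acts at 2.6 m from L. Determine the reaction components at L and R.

L_x = 0, L_y = -770.5 N, R_y = 6123 N

Resultant of the distributed load: 521.7 × 2.4 = 1252.08 N at 1.4 m from L.
ΣM about L: R_y·1.9 − (521.7·2.4)·1.4 − 1300·1.5 − 2800·2.1 − 2050 = 0 → R_y = 11632.912/1.9 = 6122.59 ≈ 6123 N.
ΣF_y = 0: L_y + 6122.59 − 521.7·2.4 − 1300 − 2800 = 0 → L_y = -770.5 N.
ΣF_x = 0: no horizontal applied forces, so L_x = 0.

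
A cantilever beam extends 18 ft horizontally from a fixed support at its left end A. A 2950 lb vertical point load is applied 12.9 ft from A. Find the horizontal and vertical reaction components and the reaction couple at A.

A_x = 0, A_y = 2950 lb, M_A = 38060 lb·ft

ΣF_x = 0: A_x = 0.
ΣF_y = 0: A_y − 2950 = 0 → A_y = 2950 lb.
ΣM about A: M_A − 2950·12.9 = 0 → M_A = 38060 lb·ft.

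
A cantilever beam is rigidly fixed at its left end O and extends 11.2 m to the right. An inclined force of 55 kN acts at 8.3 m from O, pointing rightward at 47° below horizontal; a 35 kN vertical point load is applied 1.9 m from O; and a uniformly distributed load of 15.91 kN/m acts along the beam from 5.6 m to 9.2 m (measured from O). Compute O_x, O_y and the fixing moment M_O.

O_x = -37.51 kN, O_y = 132.5 kN, M_O = 824.2 kN·m

Resultant of the distributed load: 15.91 × 3.6 = 57.276 kN at 7.4 m from O.
ΣF_x = 0: O_x + 55·cos47° = 0 → O_x = -37.51 kN.
ΣF_y = 0: O_y − 55·sin47° − 35 − 15.91·3.6 = 0 → O_y = 132.5 kN.
ΣM about O: M_O − 55·sin47°·8.3 − 35·1.9 − (15.91·3.6)·7.4 = 0 → M_O = 824.2 kN·m.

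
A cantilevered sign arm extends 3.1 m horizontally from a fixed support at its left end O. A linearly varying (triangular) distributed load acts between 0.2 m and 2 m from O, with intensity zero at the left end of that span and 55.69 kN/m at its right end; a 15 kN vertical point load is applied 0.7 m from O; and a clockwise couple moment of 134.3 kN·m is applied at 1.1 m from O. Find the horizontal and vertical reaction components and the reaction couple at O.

Resultant of the triangular load: ½ × 55.69 × 1.8 = 50.121 kN, acting at 1.4 m from O (one-third of the span from the peak).
ΣF_x = 0: O_x = 0.
ΣF_y = 0: O_y − ½·55.69·1.8 − 15 = 0 → O_y = 65.12 kN.
ΣM about O: M_O − (½·55.69·1.8)·1.4 − 15·0.7 − 134.3 = 0 → M_O = 215.0 kN·m.

O_x = 0, O_y = 65.12 kN, M_O = 215.0 kN·m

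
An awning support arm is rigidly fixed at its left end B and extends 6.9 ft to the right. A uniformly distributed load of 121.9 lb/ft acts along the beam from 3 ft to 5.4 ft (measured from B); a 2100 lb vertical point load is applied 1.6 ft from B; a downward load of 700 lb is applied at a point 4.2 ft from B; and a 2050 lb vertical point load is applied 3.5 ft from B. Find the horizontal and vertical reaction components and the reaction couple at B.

Resultant of the distributed load: 121.9 × 2.4 = 292.56 lb at 4.2 ft from B.
ΣF_x = 0: B_x = 0.
ΣF_y = 0: B_y − 121.9·2.4 − 2100 − 700 − 2050 = 0 → B_y = 5143 lb.
ΣM about B: M_B − (121.9·2.4)·4.2 − 2100·1.6 − 700·4.2 − 2050·3.5 = 0 → M_B = 14700 lb·ft.

B_x = 0, B_y = 5143 lb, M_B = 14700 lb·ft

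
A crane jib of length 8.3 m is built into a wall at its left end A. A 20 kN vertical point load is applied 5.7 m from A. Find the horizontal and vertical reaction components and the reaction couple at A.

ΣF_x = 0: A_x = 0.
ΣF_y = 0: A_y − 20 = 0 → A_y = 20.00 kN.
ΣM about A: M_A − 20·5.7 = 0 → M_A = 114.0 kN·m.

A_x = 0, A_y = 20.00 kN, M_A = 114.0 kN·m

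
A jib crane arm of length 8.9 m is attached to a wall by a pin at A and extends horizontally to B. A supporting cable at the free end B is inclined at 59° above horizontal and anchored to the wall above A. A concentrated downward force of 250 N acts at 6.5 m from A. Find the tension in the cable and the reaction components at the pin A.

ΣM about A: T·sin59°·8.9 − 250·6.5 = 0 → T = 1625/(8.9·0.857167) = 213.009 ≈ 213.0 N.
ΣF_x = 0: A_x − T·cos59° = 0 → A_x = 213.009 × 0.515038 = 109.7 N.
ΣF_y = 0: A_y + T·sin59° − 250 = 0 → A_y = 250 − 213.009 × 0.857167 = 67.42 N.

T = 213.0 N, A_x = 109.7 N, A_y = 67.42 N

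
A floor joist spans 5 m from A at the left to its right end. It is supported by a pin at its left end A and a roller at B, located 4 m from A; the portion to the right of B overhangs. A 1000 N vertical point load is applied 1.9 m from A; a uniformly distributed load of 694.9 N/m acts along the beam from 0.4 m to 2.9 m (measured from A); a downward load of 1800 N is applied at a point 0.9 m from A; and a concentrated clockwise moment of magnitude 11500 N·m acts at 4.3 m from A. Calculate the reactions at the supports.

Resultant of the distributed load: 694.9 × 2.5 = 1737.25 N at 1.65 m from A.
Taking moments about A: B_y·4 − 1000·1.9 − (694.9·2.5)·1.65 − 1800·0.9 − 11500 = 0 → B_y = 17886.4625/4 = 4471.62 ≈ 4472 N.
ΣF_y = 0: A_y + 4471.62 − 1000 − 694.9·2.5 − 1800 = 0 → A_y = 65.63 N.
ΣF_x = 0: no horizontal applied forces, so A_x = 0.

A_x = 0, A_y = 65.63 N, B_y = 4472 N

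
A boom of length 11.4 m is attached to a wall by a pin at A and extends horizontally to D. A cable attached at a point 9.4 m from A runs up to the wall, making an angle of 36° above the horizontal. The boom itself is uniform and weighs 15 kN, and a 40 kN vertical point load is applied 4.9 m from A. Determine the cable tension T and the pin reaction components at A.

ΣM about A: T·sin36°·9.4 − 15·5.7 − 40·4.9 = 0 → T = 281.5/(9.4·0.587785) = 50.9486 ≈ 50.95 kN.
ΣF_x = 0: A_x − T·cos36° = 0 → A_x = 50.9486 × 0.809017 = 41.22 kN.
ΣF_y = 0: A_y + T·sin36° − 15 − 40 = 0 → A_y = 55 − 50.9486 × 0.587785 = 25.05 kN.

T = 50.95 kN, A_x = 41.22 kN, A_y = 25.05 kN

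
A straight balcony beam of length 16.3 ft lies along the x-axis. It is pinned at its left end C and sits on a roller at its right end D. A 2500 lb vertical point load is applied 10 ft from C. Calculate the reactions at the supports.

ΣM about C: D_y·16.3 − 2500·10 = 0 → D_y = 25000/16.3 = 1533.74 ≈ 1534 lb.
ΣF_y = 0: C_y + 1533.74 − 2500 = 0 → C_y = 966.3 lb.
ΣF_x = 0: no horizontal applied forces, so C_x = 0.

C_x = 0, C_y = 966.3 lb, D_y = 1534 lb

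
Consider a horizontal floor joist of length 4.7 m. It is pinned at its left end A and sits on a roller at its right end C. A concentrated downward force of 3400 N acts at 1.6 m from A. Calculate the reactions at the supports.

A_x = 0, A_y = 2243 N, C_y = 1157 N

Taking moments about A: C_y·4.7 − 3400·1.6 = 0 → C_y = 5440/4.7 = 1157.45 ≈ 1157 N.
ΣF_y = 0: A_y + 1157.45 − 3400 = 0 → A_y = 2243 N.
ΣF_x = 0: no horizontal applied forces, so A_x = 0.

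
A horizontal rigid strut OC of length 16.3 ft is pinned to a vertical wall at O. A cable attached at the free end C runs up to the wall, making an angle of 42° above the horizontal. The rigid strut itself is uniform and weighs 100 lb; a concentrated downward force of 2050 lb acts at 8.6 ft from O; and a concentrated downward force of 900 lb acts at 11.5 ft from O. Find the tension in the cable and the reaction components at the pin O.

T = 2640 lb, O_x = 1962 lb, O_y = 1283 lb

ΣM about O: T·sin42°·16.3 − 100·8.15 − 2050·8.6 − 900·11.5 = 0 → T = 28795/(16.3·0.669131) = 2640.09 ≈ 2640 lb.
ΣF_x = 0: O_x − T·cos42° = 0 → O_x = 2640.09 × 0.743145 = 1962 lb.
ΣF_y = 0: O_y + T·sin42° − 100 − 2050 − 900 = 0 → O_y = 3050 − 2640.09 × 0.669131 = 1283 lb.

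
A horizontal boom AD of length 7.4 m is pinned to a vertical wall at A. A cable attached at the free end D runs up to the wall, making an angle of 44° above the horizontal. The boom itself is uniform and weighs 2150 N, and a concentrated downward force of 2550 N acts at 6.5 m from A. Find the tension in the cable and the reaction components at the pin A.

ΣM about A: T·sin44°·7.4 − 2150·3.7 − 2550·6.5 = 0 → T = 24530/(7.4·0.694658) = 4771.94 ≈ 4772 N.
ΣF_x = 0: A_x − T·cos44° = 0 → A_x = 4771.94 × 0.71934 = 3433 N.
ΣF_y = 0: A_y + T·sin44° − 2150 − 2550 = 0 → A_y = 4700 − 4771.94 × 0.694658 = 1385 N.

T = 4772 N, A_x = 3433 N, A_y = 1385 N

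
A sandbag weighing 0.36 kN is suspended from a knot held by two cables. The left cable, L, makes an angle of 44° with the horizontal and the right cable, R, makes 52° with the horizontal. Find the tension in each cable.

ΣF_x = 0: −T_L·cos44° + T_R·cos52° = 0 → T_R = 1.1684·T_L.
ΣF_y = 0: T_L·sin44° + T_R·sin52° = 0.36.
Substitute: T_L·(0.694658 + 1.1684·0.788011) = 0.36 → T_L = 0.222859 ≈ 0.2229 kN.
Then T_R = 1.1684 × 0.222859 = 0.2604 kN.

T_L = 0.2229 kN, T_R = 0.2604 kN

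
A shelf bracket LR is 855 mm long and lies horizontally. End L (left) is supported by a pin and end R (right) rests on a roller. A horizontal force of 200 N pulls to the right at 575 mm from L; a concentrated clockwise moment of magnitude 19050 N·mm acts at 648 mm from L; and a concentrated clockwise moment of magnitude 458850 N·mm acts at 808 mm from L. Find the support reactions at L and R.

Taking moments about L: R_y·855 − 19050 − 458850 = 0 → R_y = 477900/855 = 558.947 ≈ 558.9 N.
ΣF_y = 0: L_y + 558.947  = 0 → L_y = -558.9 N.
ΣF_x = 0: L_x + 200 = 0 → L_x = -200.0 N.

L_x = -200.0 N, L_y = -558.9 N, R_y = 558.9 N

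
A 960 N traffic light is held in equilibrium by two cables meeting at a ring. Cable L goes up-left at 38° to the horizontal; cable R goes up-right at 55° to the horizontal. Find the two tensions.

T_L = 551.4 N, T_R = 757.5 N

ΣF_x = 0: −T_L·cos38° + T_R·cos55° = 0 → T_R = 1.37385·T_L.
ΣF_y = 0: T_L·sin38° + T_R·sin55° = 960.
Substitute: T_L·(0.615661 + 1.37385·0.819152) = 960 → T_L = 551.39 ≈ 551.4 N.
Then T_R = 1.37385 × 551.39 = 757.5 N.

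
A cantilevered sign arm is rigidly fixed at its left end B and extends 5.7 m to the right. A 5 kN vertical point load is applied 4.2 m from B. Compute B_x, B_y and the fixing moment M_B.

ΣF_x = 0: B_x = 0.
ΣF_y = 0: B_y − 5 = 0 → B_y = 5.000 kN.
ΣM about B: M_B − 5·4.2 = 0 → M_B = 21.00 kN·m.

B_x = 0, B_y = 5.000 kN, M_B = 21.00 kN·m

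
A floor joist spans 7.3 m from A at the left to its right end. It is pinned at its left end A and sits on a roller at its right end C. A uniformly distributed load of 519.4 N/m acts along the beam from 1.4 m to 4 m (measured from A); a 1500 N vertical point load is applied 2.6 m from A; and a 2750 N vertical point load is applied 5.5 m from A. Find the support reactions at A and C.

Resultant of the distributed load: 519.4 × 2.6 = 1350.44 N at 2.7 m from A.
Taking moments about A: C_y·7.3 − (519.4·2.6)·2.7 − 1500·2.6 − 2750·5.5 = 0 → C_y = 22671.188/7.3 = 3105.64 ≈ 3106 N.
ΣF_y = 0: A_y + 3105.64 − 519.4·2.6 − 1500 − 2750 = 0 → A_y = 2495 N.
ΣF_x = 0: no horizontal applied forces, so A_x = 0.

A_x = 0, A_y = 2495 N, C_y = 3106 N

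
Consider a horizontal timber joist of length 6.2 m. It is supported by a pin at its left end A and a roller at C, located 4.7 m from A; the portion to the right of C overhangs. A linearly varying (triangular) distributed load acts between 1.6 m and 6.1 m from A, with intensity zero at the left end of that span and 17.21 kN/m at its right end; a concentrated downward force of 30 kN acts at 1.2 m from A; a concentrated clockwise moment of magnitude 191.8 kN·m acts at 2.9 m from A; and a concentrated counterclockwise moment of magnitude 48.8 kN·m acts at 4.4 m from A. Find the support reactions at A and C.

A_x = 0, A_y = -7.261 kN, C_y = 75.98 kN

Resultant of the triangular load: ½ × 17.21 × 4.5 = 38.7225 kN, acting at 4.6 m from A (one-third of the span from the peak).
Moments about A: C_y·4.7 − (½·17.21·4.5)·4.6 − 30·1.2 − 191.8 + 48.8 = 0 → C_y = 357.1235/4.7 = 75.9837 ≈ 75.98 kN.
ΣF_y = 0: A_y + 75.9837 − ½·17.21·4.5 − 30 = 0 → A_y = -7.261 kN.
ΣF_x = 0: no horizontal applied forces, so A_x = 0.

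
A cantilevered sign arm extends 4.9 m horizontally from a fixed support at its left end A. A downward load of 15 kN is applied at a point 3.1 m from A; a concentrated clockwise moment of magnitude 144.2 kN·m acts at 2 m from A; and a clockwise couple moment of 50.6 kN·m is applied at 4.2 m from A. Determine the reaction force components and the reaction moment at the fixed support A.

A_x = 0, A_y = 15.00 kN, M_A = 241.3 kN·m

ΣF_x = 0: A_x = 0.
ΣF_y = 0: A_y − 15 = 0 → A_y = 15.00 kN.
ΣM about A: M_A − 15·3.1 − 144.2 − 50.6 = 0 → M_A = 241.3 kN·m.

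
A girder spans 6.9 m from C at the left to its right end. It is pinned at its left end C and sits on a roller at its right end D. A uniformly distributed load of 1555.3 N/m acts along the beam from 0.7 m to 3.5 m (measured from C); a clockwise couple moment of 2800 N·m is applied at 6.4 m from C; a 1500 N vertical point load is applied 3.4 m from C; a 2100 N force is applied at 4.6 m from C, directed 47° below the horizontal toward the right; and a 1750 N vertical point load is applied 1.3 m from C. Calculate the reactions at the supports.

Resultant of the distributed load: 1555.3 × 2.8 = 4354.84 N at 2.1 m from C.
ΣM about C: D_y·6.9 − (1555.3·2.8)·2.1 − 2800 − 1500·3.4 − 2100·sin47°·4.6 − 1750·1.3 = 0 → D_y = 26385/6.9 = 3823.91 ≈ 3824 N.
ΣF_y = 0: C_y + 3823.91 − 1555.3·2.8 − 1500 − 2100·sin47° − 1750 = 0 → C_y = 5317 N.
ΣF_x = 0: C_x + 2100·cos47° = 0 → C_x = -1432 N.

C_x = -1432 N, C_y = 5317 N, D_y = 3824 N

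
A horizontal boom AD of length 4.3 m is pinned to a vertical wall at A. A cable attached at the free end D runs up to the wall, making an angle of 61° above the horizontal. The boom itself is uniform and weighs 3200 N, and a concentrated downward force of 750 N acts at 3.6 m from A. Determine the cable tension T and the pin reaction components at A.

ΣM about A: T·sin61°·4.3 − 3200·2.15 − 750·3.6 = 0 → T = 9580/(4.3·0.87462) = 2547.29 ≈ 2547 N.
ΣF_x = 0: A_x − T·cos61° = 0 → A_x = 2547.29 × 0.48481 = 1235 N.
ΣF_y = 0: A_y + T·sin61° − 3200 − 750 = 0 → A_y = 3950 − 2547.29 × 0.87462 = 1722 N.

T = 2547 N, A_x = 1235 N, A_y = 1722 N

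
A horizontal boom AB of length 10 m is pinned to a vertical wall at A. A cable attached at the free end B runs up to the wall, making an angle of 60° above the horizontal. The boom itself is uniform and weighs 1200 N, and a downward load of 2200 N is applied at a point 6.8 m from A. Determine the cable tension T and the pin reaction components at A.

ΣM about A: T·sin60°·10 − 1200·5 − 2200·6.8 = 0 → T = 20960/(10·0.866025) = 2420.25 ≈ 2420 N.
ΣF_x = 0: A_x − T·cos60° = 0 → A_x = 2420.25 × 0.5 = 1210 N.
ΣF_y = 0: A_y + T·sin60° − 1200 − 2200 = 0 → A_y = 3400 − 2420.25 × 0.866025 = 1304 N.

T = 2420 N, A_x = 1210 N, A_y = 1304 N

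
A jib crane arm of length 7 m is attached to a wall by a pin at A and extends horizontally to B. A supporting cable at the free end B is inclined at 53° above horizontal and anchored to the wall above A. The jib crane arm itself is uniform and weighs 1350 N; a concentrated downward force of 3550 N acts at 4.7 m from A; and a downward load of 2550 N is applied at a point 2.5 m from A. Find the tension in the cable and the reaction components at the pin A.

ΣM about A: T·sin53°·7 − 1350·3.5 − 3550·4.7 − 2550·2.5 = 0 → T = 27785/(7·0.798636) = 4970.08 ≈ 4970 N.
ΣF_x = 0: A_x − T·cos53° = 0 → A_x = 4970.08 × 0.601815 = 2991 N.
ΣF_y = 0: A_y + T·sin53° − 1350 − 3550 − 2550 = 0 → A_y = 7450 − 4970.08 × 0.798636 = 3481 N.

T = 4970 N, A_x = 2991 N, A_y = 3481 N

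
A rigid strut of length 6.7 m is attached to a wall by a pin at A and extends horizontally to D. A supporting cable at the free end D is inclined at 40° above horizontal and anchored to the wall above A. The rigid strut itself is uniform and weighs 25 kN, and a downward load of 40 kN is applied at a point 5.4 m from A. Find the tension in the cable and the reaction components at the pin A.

T = 69.60 kN, A_x = 53.32 kN, A_y = 20.26 kN

ΣM about A: T·sin40°·6.7 − 25·3.35 − 40·5.4 = 0 → T = 299.75/(6.7·0.642788) = 69.6012 ≈ 69.60 kN.
ΣF_x = 0: A_x − T·cos40° = 0 → A_x = 69.6012 × 0.766044 = 53.32 kN.
ΣF_y = 0: A_y + T·sin40° − 25 − 40 = 0 → A_y = 65 − 69.6012 × 0.642788 = 20.26 kN.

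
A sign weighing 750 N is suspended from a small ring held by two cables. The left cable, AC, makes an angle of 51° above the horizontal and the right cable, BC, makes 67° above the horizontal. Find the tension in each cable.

ΣF_x = 0: −T_AC·cos51° + T_BC·cos67° = 0 → T_BC = 1.61062·T_AC.
ΣF_y = 0: T_AC·sin51° + T_BC·sin67° = 750.
Substitute: T_AC·(0.777146 + 1.61062·0.920505) = 750 → T_AC = 331.898 ≈ 331.9 N.
Then T_BC = 1.61062 × 331.898 = 534.6 N.

T_AC = 331.9 N, T_BC = 534.6 N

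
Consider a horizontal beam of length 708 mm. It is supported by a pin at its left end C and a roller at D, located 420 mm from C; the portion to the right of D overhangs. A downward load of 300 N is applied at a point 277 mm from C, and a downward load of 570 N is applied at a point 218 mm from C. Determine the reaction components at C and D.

Taking moments about C: D_y·420 − 300·277 − 570·218 = 0 → D_y = 207360/420 = 493.714 ≈ 493.7 N.
ΣF_y = 0: C_y + 493.714 − 300 − 570 = 0 → C_y = 376.3 N.
ΣF_x = 0: no horizontal applied forces, so C_x = 0.

C_x = 0, C_y = 376.3 N, D_y = 493.7 N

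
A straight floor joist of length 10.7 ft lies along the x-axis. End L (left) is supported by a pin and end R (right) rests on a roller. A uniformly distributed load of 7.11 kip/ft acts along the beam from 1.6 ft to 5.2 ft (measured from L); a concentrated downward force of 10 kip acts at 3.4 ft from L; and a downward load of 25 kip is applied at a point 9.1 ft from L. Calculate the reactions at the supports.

Resultant of the distributed load: 7.11 × 3.6 = 25.596 kip at 3.4 ft from L.
ΣM about L: R_y·10.7 − (7.11·3.6)·3.4 − 10·3.4 − 25·9.1 = 0 → R_y = 348.5264/10.7 = 32.5726 ≈ 32.57 kip.
ΣF_y = 0: L_y + 32.5726 − 7.11·3.6 − 10 − 25 = 0 → L_y = 28.02 kip.
ΣF_x = 0: no horizontal applied forces, so L_x = 0.

L_x = 0, L_y = 28.02 kip, R_y = 32.57 kip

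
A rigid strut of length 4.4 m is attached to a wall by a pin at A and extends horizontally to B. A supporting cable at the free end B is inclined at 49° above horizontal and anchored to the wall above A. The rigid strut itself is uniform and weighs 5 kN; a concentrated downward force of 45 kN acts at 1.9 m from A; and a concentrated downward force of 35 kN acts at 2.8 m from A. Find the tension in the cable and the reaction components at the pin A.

ΣM about A: T·sin49°·4.4 − 5·2.2 − 45·1.9 − 35·2.8 = 0 → T = 194.5/(4.4·0.75471) = 58.5716 ≈ 58.57 kN.
ΣF_x = 0: A_x − T·cos49° = 0 → A_x = 58.5716 × 0.656059 = 38.43 kN.
ΣF_y = 0: A_y + T·sin49° − 5 − 45 − 35 = 0 → A_y = 85 − 58.5716 × 0.75471 = 40.80 kN.

T = 58.57 kN, A_x = 38.43 kN, A_y = 40.80 kN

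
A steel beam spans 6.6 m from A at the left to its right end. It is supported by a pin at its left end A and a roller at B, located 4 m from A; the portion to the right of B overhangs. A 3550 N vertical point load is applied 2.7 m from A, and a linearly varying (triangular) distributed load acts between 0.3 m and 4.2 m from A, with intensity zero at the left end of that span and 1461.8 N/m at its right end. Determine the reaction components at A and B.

Resultant of the triangular load: ½ × 1461.8 × 3.9 = 2850.51 N, acting at 2.9 m from A (one-third of the span from the peak).
Moments about A: B_y·4 − 3550·2.7 − (½·1461.8·3.9)·2.9 = 0 → B_y = 17851.479/4 = 4462.87 ≈ 4463 N.
ΣF_y = 0: A_y + 4462.87 − 3550 − ½·1461.8·3.9 = 0 → A_y = 1938 N.
ΣF_x = 0: no horizontal applied forces, so A_x = 0.

A_x = 0, A_y = 1938 N, B_y = 4463 N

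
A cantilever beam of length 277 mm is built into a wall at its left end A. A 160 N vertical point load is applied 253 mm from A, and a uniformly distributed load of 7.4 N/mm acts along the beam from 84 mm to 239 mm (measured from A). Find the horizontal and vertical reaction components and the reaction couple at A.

A_x = 0, A_y = 1307 N, M_A = 225700 N·mm

Resultant of the distributed load: 7.4 × 155 = 1147 N at 161.5 mm from A.
ΣF_x = 0: A_x = 0.
ΣF_y = 0: A_y − 160 − 7.4·155 = 0 → A_y = 1307 N.
ΣM about A: M_A − 160·253 − (7.4·155)·161.5 = 0 → M_A = 225700 N·mm.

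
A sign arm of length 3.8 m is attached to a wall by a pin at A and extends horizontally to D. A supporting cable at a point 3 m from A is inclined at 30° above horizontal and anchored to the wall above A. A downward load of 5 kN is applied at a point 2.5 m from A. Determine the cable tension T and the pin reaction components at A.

ΣM about A: T·sin30°·3 − 5·2.5 = 0 → T = 12.5/(3·0.5) = 8.33333 ≈ 8.333 kN.
ΣF_x = 0: A_x − T·cos30° = 0 → A_x = 8.33333 × 0.866025 = 7.217 kN.
ΣF_y = 0: A_y + T·sin30° − 5 = 0 → A_y = 5 − 8.33333 × 0.5 = 0.8333 kN.

T = 8.333 kN, A_x = 7.217 kN, A_y = 0.8333 kN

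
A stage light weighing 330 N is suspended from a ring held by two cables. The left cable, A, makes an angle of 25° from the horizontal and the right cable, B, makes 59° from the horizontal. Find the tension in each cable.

ΣF_x = 0: −T_A·cos25° + T_B·cos59° = 0 → T_B = 1.75969·T_A.
ΣF_y = 0: T_A·sin25° + T_B·sin59° = 330.
Substitute: T_A·(0.422618 + 1.75969·0.857167) = 330 → T_A = 170.899 ≈ 170.9 N.
Then T_B = 1.75969 × 170.899 = 300.7 N.

T_A = 170.9 N, T_B = 300.7 N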